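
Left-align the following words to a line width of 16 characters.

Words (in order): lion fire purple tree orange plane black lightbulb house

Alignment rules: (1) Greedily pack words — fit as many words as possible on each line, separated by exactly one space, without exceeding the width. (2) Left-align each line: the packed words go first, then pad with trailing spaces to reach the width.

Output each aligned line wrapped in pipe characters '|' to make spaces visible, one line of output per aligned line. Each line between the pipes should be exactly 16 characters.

Answer: |lion fire purple|
|tree orange     |
|plane black     |
|lightbulb house |

Derivation:
Line 1: ['lion', 'fire', 'purple'] (min_width=16, slack=0)
Line 2: ['tree', 'orange'] (min_width=11, slack=5)
Line 3: ['plane', 'black'] (min_width=11, slack=5)
Line 4: ['lightbulb', 'house'] (min_width=15, slack=1)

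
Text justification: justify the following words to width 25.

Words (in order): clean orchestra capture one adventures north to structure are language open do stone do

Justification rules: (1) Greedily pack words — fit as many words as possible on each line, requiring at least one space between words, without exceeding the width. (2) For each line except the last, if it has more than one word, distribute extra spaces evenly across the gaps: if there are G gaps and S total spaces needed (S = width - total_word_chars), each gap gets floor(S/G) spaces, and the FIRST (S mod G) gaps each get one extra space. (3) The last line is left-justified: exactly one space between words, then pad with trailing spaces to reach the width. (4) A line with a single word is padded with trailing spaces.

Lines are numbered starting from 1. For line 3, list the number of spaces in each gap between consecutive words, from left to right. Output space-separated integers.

Answer: 3 2

Derivation:
Line 1: ['clean', 'orchestra', 'capture'] (min_width=23, slack=2)
Line 2: ['one', 'adventures', 'north', 'to'] (min_width=23, slack=2)
Line 3: ['structure', 'are', 'language'] (min_width=22, slack=3)
Line 4: ['open', 'do', 'stone', 'do'] (min_width=16, slack=9)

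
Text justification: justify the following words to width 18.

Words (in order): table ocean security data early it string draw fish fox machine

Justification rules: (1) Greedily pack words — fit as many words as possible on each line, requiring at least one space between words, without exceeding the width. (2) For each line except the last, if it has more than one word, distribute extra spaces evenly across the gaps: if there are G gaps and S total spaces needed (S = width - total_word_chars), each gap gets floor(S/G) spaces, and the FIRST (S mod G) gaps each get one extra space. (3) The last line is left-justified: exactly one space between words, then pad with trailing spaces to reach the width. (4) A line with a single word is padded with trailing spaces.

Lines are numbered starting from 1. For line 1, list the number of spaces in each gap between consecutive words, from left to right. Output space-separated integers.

Answer: 8

Derivation:
Line 1: ['table', 'ocean'] (min_width=11, slack=7)
Line 2: ['security', 'data'] (min_width=13, slack=5)
Line 3: ['early', 'it', 'string'] (min_width=15, slack=3)
Line 4: ['draw', 'fish', 'fox'] (min_width=13, slack=5)
Line 5: ['machine'] (min_width=7, slack=11)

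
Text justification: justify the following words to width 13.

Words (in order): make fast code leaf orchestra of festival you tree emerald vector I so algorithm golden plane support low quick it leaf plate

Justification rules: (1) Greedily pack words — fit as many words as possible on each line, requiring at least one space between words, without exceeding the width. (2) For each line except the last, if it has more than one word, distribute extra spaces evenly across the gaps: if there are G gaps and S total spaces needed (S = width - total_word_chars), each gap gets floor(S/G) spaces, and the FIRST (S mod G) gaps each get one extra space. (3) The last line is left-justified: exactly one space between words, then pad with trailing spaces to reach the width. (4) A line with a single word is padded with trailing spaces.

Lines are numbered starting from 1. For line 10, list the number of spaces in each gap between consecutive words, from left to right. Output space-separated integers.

Line 1: ['make', 'fast'] (min_width=9, slack=4)
Line 2: ['code', 'leaf'] (min_width=9, slack=4)
Line 3: ['orchestra', 'of'] (min_width=12, slack=1)
Line 4: ['festival', 'you'] (min_width=12, slack=1)
Line 5: ['tree', 'emerald'] (min_width=12, slack=1)
Line 6: ['vector', 'I', 'so'] (min_width=11, slack=2)
Line 7: ['algorithm'] (min_width=9, slack=4)
Line 8: ['golden', 'plane'] (min_width=12, slack=1)
Line 9: ['support', 'low'] (min_width=11, slack=2)
Line 10: ['quick', 'it', 'leaf'] (min_width=13, slack=0)
Line 11: ['plate'] (min_width=5, slack=8)

Answer: 1 1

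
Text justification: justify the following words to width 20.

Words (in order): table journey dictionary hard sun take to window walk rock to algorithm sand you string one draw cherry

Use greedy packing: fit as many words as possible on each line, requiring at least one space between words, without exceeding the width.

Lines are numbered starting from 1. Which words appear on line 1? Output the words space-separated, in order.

Line 1: ['table', 'journey'] (min_width=13, slack=7)
Line 2: ['dictionary', 'hard', 'sun'] (min_width=19, slack=1)
Line 3: ['take', 'to', 'window', 'walk'] (min_width=19, slack=1)
Line 4: ['rock', 'to', 'algorithm'] (min_width=17, slack=3)
Line 5: ['sand', 'you', 'string', 'one'] (min_width=19, slack=1)
Line 6: ['draw', 'cherry'] (min_width=11, slack=9)

Answer: table journey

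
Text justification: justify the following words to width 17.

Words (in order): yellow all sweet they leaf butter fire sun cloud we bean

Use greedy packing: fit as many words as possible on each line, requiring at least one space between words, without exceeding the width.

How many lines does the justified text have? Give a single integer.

Line 1: ['yellow', 'all', 'sweet'] (min_width=16, slack=1)
Line 2: ['they', 'leaf', 'butter'] (min_width=16, slack=1)
Line 3: ['fire', 'sun', 'cloud', 'we'] (min_width=17, slack=0)
Line 4: ['bean'] (min_width=4, slack=13)
Total lines: 4

Answer: 4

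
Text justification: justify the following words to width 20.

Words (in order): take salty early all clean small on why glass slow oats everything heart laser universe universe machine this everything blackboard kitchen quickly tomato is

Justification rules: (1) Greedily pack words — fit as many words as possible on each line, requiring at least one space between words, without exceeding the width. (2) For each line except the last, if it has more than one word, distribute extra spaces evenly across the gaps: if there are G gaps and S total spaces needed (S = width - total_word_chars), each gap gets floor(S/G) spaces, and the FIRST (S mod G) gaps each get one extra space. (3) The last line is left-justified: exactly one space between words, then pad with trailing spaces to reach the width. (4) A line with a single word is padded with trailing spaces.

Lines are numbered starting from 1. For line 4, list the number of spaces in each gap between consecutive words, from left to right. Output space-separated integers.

Line 1: ['take', 'salty', 'early', 'all'] (min_width=20, slack=0)
Line 2: ['clean', 'small', 'on', 'why'] (min_width=18, slack=2)
Line 3: ['glass', 'slow', 'oats'] (min_width=15, slack=5)
Line 4: ['everything', 'heart'] (min_width=16, slack=4)
Line 5: ['laser', 'universe'] (min_width=14, slack=6)
Line 6: ['universe', 'machine'] (min_width=16, slack=4)
Line 7: ['this', 'everything'] (min_width=15, slack=5)
Line 8: ['blackboard', 'kitchen'] (min_width=18, slack=2)
Line 9: ['quickly', 'tomato', 'is'] (min_width=17, slack=3)

Answer: 5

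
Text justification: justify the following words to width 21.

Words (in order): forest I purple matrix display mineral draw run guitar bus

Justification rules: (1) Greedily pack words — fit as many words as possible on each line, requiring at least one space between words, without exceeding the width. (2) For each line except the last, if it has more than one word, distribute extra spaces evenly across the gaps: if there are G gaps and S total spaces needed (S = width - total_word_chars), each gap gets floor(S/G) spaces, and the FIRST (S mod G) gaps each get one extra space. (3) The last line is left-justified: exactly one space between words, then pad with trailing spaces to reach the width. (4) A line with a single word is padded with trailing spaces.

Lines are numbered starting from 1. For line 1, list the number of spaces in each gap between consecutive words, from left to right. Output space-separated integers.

Answer: 4 4

Derivation:
Line 1: ['forest', 'I', 'purple'] (min_width=15, slack=6)
Line 2: ['matrix', 'display'] (min_width=14, slack=7)
Line 3: ['mineral', 'draw', 'run'] (min_width=16, slack=5)
Line 4: ['guitar', 'bus'] (min_width=10, slack=11)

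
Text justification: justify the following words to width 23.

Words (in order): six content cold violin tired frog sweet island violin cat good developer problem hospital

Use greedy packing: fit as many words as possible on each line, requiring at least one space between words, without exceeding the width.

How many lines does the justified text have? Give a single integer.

Line 1: ['six', 'content', 'cold', 'violin'] (min_width=23, slack=0)
Line 2: ['tired', 'frog', 'sweet', 'island'] (min_width=23, slack=0)
Line 3: ['violin', 'cat', 'good'] (min_width=15, slack=8)
Line 4: ['developer', 'problem'] (min_width=17, slack=6)
Line 5: ['hospital'] (min_width=8, slack=15)
Total lines: 5

Answer: 5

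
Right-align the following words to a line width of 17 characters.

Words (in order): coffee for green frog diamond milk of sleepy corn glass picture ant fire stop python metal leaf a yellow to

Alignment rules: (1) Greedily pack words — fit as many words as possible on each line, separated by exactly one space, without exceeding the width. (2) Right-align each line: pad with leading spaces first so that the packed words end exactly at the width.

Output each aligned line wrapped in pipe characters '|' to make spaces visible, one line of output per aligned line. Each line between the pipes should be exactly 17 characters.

Line 1: ['coffee', 'for', 'green'] (min_width=16, slack=1)
Line 2: ['frog', 'diamond', 'milk'] (min_width=17, slack=0)
Line 3: ['of', 'sleepy', 'corn'] (min_width=14, slack=3)
Line 4: ['glass', 'picture', 'ant'] (min_width=17, slack=0)
Line 5: ['fire', 'stop', 'python'] (min_width=16, slack=1)
Line 6: ['metal', 'leaf', 'a'] (min_width=12, slack=5)
Line 7: ['yellow', 'to'] (min_width=9, slack=8)

Answer: | coffee for green|
|frog diamond milk|
|   of sleepy corn|
|glass picture ant|
| fire stop python|
|     metal leaf a|
|        yellow to|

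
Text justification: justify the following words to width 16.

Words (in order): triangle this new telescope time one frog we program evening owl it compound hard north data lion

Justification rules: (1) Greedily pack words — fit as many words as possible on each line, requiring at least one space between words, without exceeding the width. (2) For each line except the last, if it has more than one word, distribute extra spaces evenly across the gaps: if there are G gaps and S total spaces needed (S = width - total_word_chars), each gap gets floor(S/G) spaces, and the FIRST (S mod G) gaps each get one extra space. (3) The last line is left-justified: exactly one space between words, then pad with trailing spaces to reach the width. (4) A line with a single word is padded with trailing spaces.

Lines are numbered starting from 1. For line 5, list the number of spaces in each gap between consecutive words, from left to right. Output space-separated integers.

Answer: 2 1

Derivation:
Line 1: ['triangle', 'this'] (min_width=13, slack=3)
Line 2: ['new', 'telescope'] (min_width=13, slack=3)
Line 3: ['time', 'one', 'frog', 'we'] (min_width=16, slack=0)
Line 4: ['program', 'evening'] (min_width=15, slack=1)
Line 5: ['owl', 'it', 'compound'] (min_width=15, slack=1)
Line 6: ['hard', 'north', 'data'] (min_width=15, slack=1)
Line 7: ['lion'] (min_width=4, slack=12)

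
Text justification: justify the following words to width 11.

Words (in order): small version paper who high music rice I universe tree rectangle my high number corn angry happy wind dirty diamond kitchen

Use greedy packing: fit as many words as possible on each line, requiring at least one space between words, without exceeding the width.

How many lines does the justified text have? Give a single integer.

Line 1: ['small'] (min_width=5, slack=6)
Line 2: ['version'] (min_width=7, slack=4)
Line 3: ['paper', 'who'] (min_width=9, slack=2)
Line 4: ['high', 'music'] (min_width=10, slack=1)
Line 5: ['rice', 'I'] (min_width=6, slack=5)
Line 6: ['universe'] (min_width=8, slack=3)
Line 7: ['tree'] (min_width=4, slack=7)
Line 8: ['rectangle'] (min_width=9, slack=2)
Line 9: ['my', 'high'] (min_width=7, slack=4)
Line 10: ['number', 'corn'] (min_width=11, slack=0)
Line 11: ['angry', 'happy'] (min_width=11, slack=0)
Line 12: ['wind', 'dirty'] (min_width=10, slack=1)
Line 13: ['diamond'] (min_width=7, slack=4)
Line 14: ['kitchen'] (min_width=7, slack=4)
Total lines: 14

Answer: 14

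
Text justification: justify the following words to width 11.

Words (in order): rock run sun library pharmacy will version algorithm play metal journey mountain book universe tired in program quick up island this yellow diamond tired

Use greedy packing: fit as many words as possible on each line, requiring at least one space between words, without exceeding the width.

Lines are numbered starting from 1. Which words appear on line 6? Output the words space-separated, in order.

Line 1: ['rock', 'run'] (min_width=8, slack=3)
Line 2: ['sun', 'library'] (min_width=11, slack=0)
Line 3: ['pharmacy'] (min_width=8, slack=3)
Line 4: ['will'] (min_width=4, slack=7)
Line 5: ['version'] (min_width=7, slack=4)
Line 6: ['algorithm'] (min_width=9, slack=2)
Line 7: ['play', 'metal'] (min_width=10, slack=1)
Line 8: ['journey'] (min_width=7, slack=4)
Line 9: ['mountain'] (min_width=8, slack=3)
Line 10: ['book'] (min_width=4, slack=7)
Line 11: ['universe'] (min_width=8, slack=3)
Line 12: ['tired', 'in'] (min_width=8, slack=3)
Line 13: ['program'] (min_width=7, slack=4)
Line 14: ['quick', 'up'] (min_width=8, slack=3)
Line 15: ['island', 'this'] (min_width=11, slack=0)
Line 16: ['yellow'] (min_width=6, slack=5)
Line 17: ['diamond'] (min_width=7, slack=4)
Line 18: ['tired'] (min_width=5, slack=6)

Answer: algorithm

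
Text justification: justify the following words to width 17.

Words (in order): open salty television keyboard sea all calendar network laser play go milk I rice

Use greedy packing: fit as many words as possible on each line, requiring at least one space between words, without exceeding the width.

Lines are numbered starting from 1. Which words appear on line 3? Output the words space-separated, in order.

Answer: keyboard sea all

Derivation:
Line 1: ['open', 'salty'] (min_width=10, slack=7)
Line 2: ['television'] (min_width=10, slack=7)
Line 3: ['keyboard', 'sea', 'all'] (min_width=16, slack=1)
Line 4: ['calendar', 'network'] (min_width=16, slack=1)
Line 5: ['laser', 'play', 'go'] (min_width=13, slack=4)
Line 6: ['milk', 'I', 'rice'] (min_width=11, slack=6)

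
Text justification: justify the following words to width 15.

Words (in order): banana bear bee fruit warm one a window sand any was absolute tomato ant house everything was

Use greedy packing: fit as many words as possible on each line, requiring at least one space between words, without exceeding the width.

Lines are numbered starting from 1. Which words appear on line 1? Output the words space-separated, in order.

Answer: banana bear bee

Derivation:
Line 1: ['banana', 'bear', 'bee'] (min_width=15, slack=0)
Line 2: ['fruit', 'warm', 'one'] (min_width=14, slack=1)
Line 3: ['a', 'window', 'sand'] (min_width=13, slack=2)
Line 4: ['any', 'was'] (min_width=7, slack=8)
Line 5: ['absolute', 'tomato'] (min_width=15, slack=0)
Line 6: ['ant', 'house'] (min_width=9, slack=6)
Line 7: ['everything', 'was'] (min_width=14, slack=1)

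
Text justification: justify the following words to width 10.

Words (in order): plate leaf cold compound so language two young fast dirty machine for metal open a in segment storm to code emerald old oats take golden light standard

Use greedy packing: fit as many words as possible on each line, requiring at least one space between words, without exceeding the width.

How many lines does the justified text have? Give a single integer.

Line 1: ['plate', 'leaf'] (min_width=10, slack=0)
Line 2: ['cold'] (min_width=4, slack=6)
Line 3: ['compound'] (min_width=8, slack=2)
Line 4: ['so'] (min_width=2, slack=8)
Line 5: ['language'] (min_width=8, slack=2)
Line 6: ['two', 'young'] (min_width=9, slack=1)
Line 7: ['fast', 'dirty'] (min_width=10, slack=0)
Line 8: ['machine'] (min_width=7, slack=3)
Line 9: ['for', 'metal'] (min_width=9, slack=1)
Line 10: ['open', 'a', 'in'] (min_width=9, slack=1)
Line 11: ['segment'] (min_width=7, slack=3)
Line 12: ['storm', 'to'] (min_width=8, slack=2)
Line 13: ['code'] (min_width=4, slack=6)
Line 14: ['emerald'] (min_width=7, slack=3)
Line 15: ['old', 'oats'] (min_width=8, slack=2)
Line 16: ['take'] (min_width=4, slack=6)
Line 17: ['golden'] (min_width=6, slack=4)
Line 18: ['light'] (min_width=5, slack=5)
Line 19: ['standard'] (min_width=8, slack=2)
Total lines: 19

Answer: 19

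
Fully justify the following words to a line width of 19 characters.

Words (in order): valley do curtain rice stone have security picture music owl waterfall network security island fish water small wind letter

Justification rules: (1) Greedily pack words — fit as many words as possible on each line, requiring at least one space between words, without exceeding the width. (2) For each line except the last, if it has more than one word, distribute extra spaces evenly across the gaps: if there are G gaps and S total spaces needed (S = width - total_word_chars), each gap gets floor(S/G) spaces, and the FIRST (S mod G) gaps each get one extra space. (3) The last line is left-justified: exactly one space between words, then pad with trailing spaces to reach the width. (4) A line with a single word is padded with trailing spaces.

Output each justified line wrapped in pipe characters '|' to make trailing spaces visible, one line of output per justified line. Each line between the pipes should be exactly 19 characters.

Answer: |valley  do  curtain|
|rice   stone   have|
|security    picture|
|music owl waterfall|
|network    security|
|island  fish  water|
|small wind letter  |

Derivation:
Line 1: ['valley', 'do', 'curtain'] (min_width=17, slack=2)
Line 2: ['rice', 'stone', 'have'] (min_width=15, slack=4)
Line 3: ['security', 'picture'] (min_width=16, slack=3)
Line 4: ['music', 'owl', 'waterfall'] (min_width=19, slack=0)
Line 5: ['network', 'security'] (min_width=16, slack=3)
Line 6: ['island', 'fish', 'water'] (min_width=17, slack=2)
Line 7: ['small', 'wind', 'letter'] (min_width=17, slack=2)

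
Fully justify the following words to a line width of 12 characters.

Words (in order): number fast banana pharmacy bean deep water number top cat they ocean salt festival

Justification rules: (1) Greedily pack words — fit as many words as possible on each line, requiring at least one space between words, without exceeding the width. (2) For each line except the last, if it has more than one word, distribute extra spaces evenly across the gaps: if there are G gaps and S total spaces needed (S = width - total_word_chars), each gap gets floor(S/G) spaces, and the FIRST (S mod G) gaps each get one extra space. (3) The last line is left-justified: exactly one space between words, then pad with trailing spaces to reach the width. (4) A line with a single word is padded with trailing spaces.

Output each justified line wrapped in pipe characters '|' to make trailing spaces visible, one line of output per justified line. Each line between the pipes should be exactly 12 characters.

Answer: |number  fast|
|banana      |
|pharmacy    |
|bean    deep|
|water number|
|top cat they|
|ocean   salt|
|festival    |

Derivation:
Line 1: ['number', 'fast'] (min_width=11, slack=1)
Line 2: ['banana'] (min_width=6, slack=6)
Line 3: ['pharmacy'] (min_width=8, slack=4)
Line 4: ['bean', 'deep'] (min_width=9, slack=3)
Line 5: ['water', 'number'] (min_width=12, slack=0)
Line 6: ['top', 'cat', 'they'] (min_width=12, slack=0)
Line 7: ['ocean', 'salt'] (min_width=10, slack=2)
Line 8: ['festival'] (min_width=8, slack=4)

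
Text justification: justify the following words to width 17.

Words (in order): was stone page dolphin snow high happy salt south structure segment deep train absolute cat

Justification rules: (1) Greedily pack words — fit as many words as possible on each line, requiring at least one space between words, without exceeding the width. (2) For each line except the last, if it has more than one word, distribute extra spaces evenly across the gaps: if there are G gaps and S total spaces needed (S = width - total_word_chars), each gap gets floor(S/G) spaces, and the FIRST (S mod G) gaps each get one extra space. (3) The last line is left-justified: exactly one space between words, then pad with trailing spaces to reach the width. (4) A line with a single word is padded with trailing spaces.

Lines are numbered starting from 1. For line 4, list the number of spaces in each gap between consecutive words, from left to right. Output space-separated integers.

Line 1: ['was', 'stone', 'page'] (min_width=14, slack=3)
Line 2: ['dolphin', 'snow', 'high'] (min_width=17, slack=0)
Line 3: ['happy', 'salt', 'south'] (min_width=16, slack=1)
Line 4: ['structure', 'segment'] (min_width=17, slack=0)
Line 5: ['deep', 'train'] (min_width=10, slack=7)
Line 6: ['absolute', 'cat'] (min_width=12, slack=5)

Answer: 1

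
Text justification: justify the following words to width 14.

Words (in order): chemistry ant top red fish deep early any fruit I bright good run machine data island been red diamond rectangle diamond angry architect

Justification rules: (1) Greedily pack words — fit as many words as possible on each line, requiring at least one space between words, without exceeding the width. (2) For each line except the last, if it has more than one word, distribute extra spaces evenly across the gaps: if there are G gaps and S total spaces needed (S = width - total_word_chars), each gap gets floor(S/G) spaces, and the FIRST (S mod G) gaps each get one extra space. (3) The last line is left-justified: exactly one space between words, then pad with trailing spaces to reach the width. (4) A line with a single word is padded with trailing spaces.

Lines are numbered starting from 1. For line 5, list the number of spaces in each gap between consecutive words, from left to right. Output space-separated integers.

Answer: 7

Derivation:
Line 1: ['chemistry', 'ant'] (min_width=13, slack=1)
Line 2: ['top', 'red', 'fish'] (min_width=12, slack=2)
Line 3: ['deep', 'early', 'any'] (min_width=14, slack=0)
Line 4: ['fruit', 'I', 'bright'] (min_width=14, slack=0)
Line 5: ['good', 'run'] (min_width=8, slack=6)
Line 6: ['machine', 'data'] (min_width=12, slack=2)
Line 7: ['island', 'been'] (min_width=11, slack=3)
Line 8: ['red', 'diamond'] (min_width=11, slack=3)
Line 9: ['rectangle'] (min_width=9, slack=5)
Line 10: ['diamond', 'angry'] (min_width=13, slack=1)
Line 11: ['architect'] (min_width=9, slack=5)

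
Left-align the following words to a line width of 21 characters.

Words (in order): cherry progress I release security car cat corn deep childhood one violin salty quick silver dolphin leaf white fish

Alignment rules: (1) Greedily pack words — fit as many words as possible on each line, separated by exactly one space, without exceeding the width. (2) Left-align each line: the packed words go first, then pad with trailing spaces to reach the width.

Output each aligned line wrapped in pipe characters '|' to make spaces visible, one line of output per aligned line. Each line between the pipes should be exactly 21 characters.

Line 1: ['cherry', 'progress', 'I'] (min_width=17, slack=4)
Line 2: ['release', 'security', 'car'] (min_width=20, slack=1)
Line 3: ['cat', 'corn', 'deep'] (min_width=13, slack=8)
Line 4: ['childhood', 'one', 'violin'] (min_width=20, slack=1)
Line 5: ['salty', 'quick', 'silver'] (min_width=18, slack=3)
Line 6: ['dolphin', 'leaf', 'white'] (min_width=18, slack=3)
Line 7: ['fish'] (min_width=4, slack=17)

Answer: |cherry progress I    |
|release security car |
|cat corn deep        |
|childhood one violin |
|salty quick silver   |
|dolphin leaf white   |
|fish                 |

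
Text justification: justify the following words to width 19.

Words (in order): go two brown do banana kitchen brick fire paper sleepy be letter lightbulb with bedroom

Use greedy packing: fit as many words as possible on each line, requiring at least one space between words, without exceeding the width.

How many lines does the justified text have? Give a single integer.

Line 1: ['go', 'two', 'brown', 'do'] (min_width=15, slack=4)
Line 2: ['banana', 'kitchen'] (min_width=14, slack=5)
Line 3: ['brick', 'fire', 'paper'] (min_width=16, slack=3)
Line 4: ['sleepy', 'be', 'letter'] (min_width=16, slack=3)
Line 5: ['lightbulb', 'with'] (min_width=14, slack=5)
Line 6: ['bedroom'] (min_width=7, slack=12)
Total lines: 6

Answer: 6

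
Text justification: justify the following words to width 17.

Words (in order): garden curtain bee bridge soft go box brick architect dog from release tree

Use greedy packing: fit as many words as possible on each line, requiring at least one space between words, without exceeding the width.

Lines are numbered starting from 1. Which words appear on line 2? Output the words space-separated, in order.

Answer: bee bridge soft

Derivation:
Line 1: ['garden', 'curtain'] (min_width=14, slack=3)
Line 2: ['bee', 'bridge', 'soft'] (min_width=15, slack=2)
Line 3: ['go', 'box', 'brick'] (min_width=12, slack=5)
Line 4: ['architect', 'dog'] (min_width=13, slack=4)
Line 5: ['from', 'release', 'tree'] (min_width=17, slack=0)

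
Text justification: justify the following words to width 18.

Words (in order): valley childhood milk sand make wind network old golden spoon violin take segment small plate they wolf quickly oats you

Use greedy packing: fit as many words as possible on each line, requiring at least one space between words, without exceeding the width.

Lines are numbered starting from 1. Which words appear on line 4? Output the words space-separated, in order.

Line 1: ['valley', 'childhood'] (min_width=16, slack=2)
Line 2: ['milk', 'sand', 'make'] (min_width=14, slack=4)
Line 3: ['wind', 'network', 'old'] (min_width=16, slack=2)
Line 4: ['golden', 'spoon'] (min_width=12, slack=6)
Line 5: ['violin', 'take'] (min_width=11, slack=7)
Line 6: ['segment', 'small'] (min_width=13, slack=5)
Line 7: ['plate', 'they', 'wolf'] (min_width=15, slack=3)
Line 8: ['quickly', 'oats', 'you'] (min_width=16, slack=2)

Answer: golden spoon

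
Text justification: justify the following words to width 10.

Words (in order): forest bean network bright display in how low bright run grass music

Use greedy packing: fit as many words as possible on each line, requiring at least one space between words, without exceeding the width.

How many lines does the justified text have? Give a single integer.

Answer: 9

Derivation:
Line 1: ['forest'] (min_width=6, slack=4)
Line 2: ['bean'] (min_width=4, slack=6)
Line 3: ['network'] (min_width=7, slack=3)
Line 4: ['bright'] (min_width=6, slack=4)
Line 5: ['display', 'in'] (min_width=10, slack=0)
Line 6: ['how', 'low'] (min_width=7, slack=3)
Line 7: ['bright', 'run'] (min_width=10, slack=0)
Line 8: ['grass'] (min_width=5, slack=5)
Line 9: ['music'] (min_width=5, slack=5)
Total lines: 9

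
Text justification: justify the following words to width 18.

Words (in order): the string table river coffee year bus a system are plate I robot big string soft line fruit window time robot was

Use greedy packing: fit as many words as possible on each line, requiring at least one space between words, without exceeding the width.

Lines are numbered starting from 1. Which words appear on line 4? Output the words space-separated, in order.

Answer: plate I robot big

Derivation:
Line 1: ['the', 'string', 'table'] (min_width=16, slack=2)
Line 2: ['river', 'coffee', 'year'] (min_width=17, slack=1)
Line 3: ['bus', 'a', 'system', 'are'] (min_width=16, slack=2)
Line 4: ['plate', 'I', 'robot', 'big'] (min_width=17, slack=1)
Line 5: ['string', 'soft', 'line'] (min_width=16, slack=2)
Line 6: ['fruit', 'window', 'time'] (min_width=17, slack=1)
Line 7: ['robot', 'was'] (min_width=9, slack=9)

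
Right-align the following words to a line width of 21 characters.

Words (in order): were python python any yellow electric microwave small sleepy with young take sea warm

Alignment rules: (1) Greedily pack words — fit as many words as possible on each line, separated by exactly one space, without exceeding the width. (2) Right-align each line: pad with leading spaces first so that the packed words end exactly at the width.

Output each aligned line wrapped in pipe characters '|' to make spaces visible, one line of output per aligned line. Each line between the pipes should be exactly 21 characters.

Answer: |   were python python|
|  any yellow electric|
|      microwave small|
|    sleepy with young|
|        take sea warm|

Derivation:
Line 1: ['were', 'python', 'python'] (min_width=18, slack=3)
Line 2: ['any', 'yellow', 'electric'] (min_width=19, slack=2)
Line 3: ['microwave', 'small'] (min_width=15, slack=6)
Line 4: ['sleepy', 'with', 'young'] (min_width=17, slack=4)
Line 5: ['take', 'sea', 'warm'] (min_width=13, slack=8)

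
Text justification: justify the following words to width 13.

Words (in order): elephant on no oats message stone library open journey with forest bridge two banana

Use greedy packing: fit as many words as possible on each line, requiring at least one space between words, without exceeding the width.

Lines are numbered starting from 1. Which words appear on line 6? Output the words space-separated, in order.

Answer: forest bridge

Derivation:
Line 1: ['elephant', 'on'] (min_width=11, slack=2)
Line 2: ['no', 'oats'] (min_width=7, slack=6)
Line 3: ['message', 'stone'] (min_width=13, slack=0)
Line 4: ['library', 'open'] (min_width=12, slack=1)
Line 5: ['journey', 'with'] (min_width=12, slack=1)
Line 6: ['forest', 'bridge'] (min_width=13, slack=0)
Line 7: ['two', 'banana'] (min_width=10, slack=3)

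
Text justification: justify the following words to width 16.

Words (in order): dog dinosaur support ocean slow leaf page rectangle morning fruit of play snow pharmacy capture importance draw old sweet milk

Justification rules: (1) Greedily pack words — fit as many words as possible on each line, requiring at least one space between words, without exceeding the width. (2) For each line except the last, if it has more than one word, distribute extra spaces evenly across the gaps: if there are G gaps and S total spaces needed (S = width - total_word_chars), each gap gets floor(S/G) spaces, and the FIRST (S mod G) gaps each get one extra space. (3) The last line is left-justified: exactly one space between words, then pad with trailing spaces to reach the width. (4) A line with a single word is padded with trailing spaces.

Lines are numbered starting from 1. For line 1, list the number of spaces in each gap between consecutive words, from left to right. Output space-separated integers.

Line 1: ['dog', 'dinosaur'] (min_width=12, slack=4)
Line 2: ['support', 'ocean'] (min_width=13, slack=3)
Line 3: ['slow', 'leaf', 'page'] (min_width=14, slack=2)
Line 4: ['rectangle'] (min_width=9, slack=7)
Line 5: ['morning', 'fruit', 'of'] (min_width=16, slack=0)
Line 6: ['play', 'snow'] (min_width=9, slack=7)
Line 7: ['pharmacy', 'capture'] (min_width=16, slack=0)
Line 8: ['importance', 'draw'] (min_width=15, slack=1)
Line 9: ['old', 'sweet', 'milk'] (min_width=14, slack=2)

Answer: 5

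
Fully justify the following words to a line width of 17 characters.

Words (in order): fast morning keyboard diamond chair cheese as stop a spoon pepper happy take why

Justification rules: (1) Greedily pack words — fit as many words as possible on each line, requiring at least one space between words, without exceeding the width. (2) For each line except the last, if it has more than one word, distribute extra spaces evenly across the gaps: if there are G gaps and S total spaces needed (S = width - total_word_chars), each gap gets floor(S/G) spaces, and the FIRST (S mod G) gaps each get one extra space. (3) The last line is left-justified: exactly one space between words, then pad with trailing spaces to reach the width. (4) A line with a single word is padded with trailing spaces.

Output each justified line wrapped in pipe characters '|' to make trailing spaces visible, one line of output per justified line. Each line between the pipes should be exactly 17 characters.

Answer: |fast      morning|
|keyboard  diamond|
|chair  cheese  as|
|stop    a   spoon|
|pepper happy take|
|why              |

Derivation:
Line 1: ['fast', 'morning'] (min_width=12, slack=5)
Line 2: ['keyboard', 'diamond'] (min_width=16, slack=1)
Line 3: ['chair', 'cheese', 'as'] (min_width=15, slack=2)
Line 4: ['stop', 'a', 'spoon'] (min_width=12, slack=5)
Line 5: ['pepper', 'happy', 'take'] (min_width=17, slack=0)
Line 6: ['why'] (min_width=3, slack=14)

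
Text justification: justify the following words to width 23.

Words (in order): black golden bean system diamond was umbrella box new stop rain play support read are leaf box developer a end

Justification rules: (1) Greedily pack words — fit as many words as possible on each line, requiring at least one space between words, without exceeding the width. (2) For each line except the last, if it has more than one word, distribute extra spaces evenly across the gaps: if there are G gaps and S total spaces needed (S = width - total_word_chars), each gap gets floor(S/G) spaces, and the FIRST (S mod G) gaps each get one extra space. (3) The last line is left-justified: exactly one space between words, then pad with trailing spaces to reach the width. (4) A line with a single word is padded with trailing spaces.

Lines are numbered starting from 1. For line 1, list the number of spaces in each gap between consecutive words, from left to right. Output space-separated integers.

Answer: 4 4

Derivation:
Line 1: ['black', 'golden', 'bean'] (min_width=17, slack=6)
Line 2: ['system', 'diamond', 'was'] (min_width=18, slack=5)
Line 3: ['umbrella', 'box', 'new', 'stop'] (min_width=21, slack=2)
Line 4: ['rain', 'play', 'support', 'read'] (min_width=22, slack=1)
Line 5: ['are', 'leaf', 'box', 'developer'] (min_width=22, slack=1)
Line 6: ['a', 'end'] (min_width=5, slack=18)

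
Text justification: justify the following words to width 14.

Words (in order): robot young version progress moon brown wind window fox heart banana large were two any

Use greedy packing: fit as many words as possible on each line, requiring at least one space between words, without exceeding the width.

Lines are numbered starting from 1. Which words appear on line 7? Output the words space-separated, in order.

Line 1: ['robot', 'young'] (min_width=11, slack=3)
Line 2: ['version'] (min_width=7, slack=7)
Line 3: ['progress', 'moon'] (min_width=13, slack=1)
Line 4: ['brown', 'wind'] (min_width=10, slack=4)
Line 5: ['window', 'fox'] (min_width=10, slack=4)
Line 6: ['heart', 'banana'] (min_width=12, slack=2)
Line 7: ['large', 'were', 'two'] (min_width=14, slack=0)
Line 8: ['any'] (min_width=3, slack=11)

Answer: large were two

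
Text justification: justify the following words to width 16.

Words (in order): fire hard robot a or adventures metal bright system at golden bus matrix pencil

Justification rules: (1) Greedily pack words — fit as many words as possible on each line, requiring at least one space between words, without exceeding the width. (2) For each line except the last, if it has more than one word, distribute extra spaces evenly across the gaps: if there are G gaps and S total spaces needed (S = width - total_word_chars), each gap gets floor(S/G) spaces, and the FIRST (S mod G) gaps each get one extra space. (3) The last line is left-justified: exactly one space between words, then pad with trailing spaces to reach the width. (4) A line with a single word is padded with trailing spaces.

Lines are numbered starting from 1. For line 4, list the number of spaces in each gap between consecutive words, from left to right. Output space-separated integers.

Answer: 1 1

Derivation:
Line 1: ['fire', 'hard', 'robot'] (min_width=15, slack=1)
Line 2: ['a', 'or', 'adventures'] (min_width=15, slack=1)
Line 3: ['metal', 'bright'] (min_width=12, slack=4)
Line 4: ['system', 'at', 'golden'] (min_width=16, slack=0)
Line 5: ['bus', 'matrix'] (min_width=10, slack=6)
Line 6: ['pencil'] (min_width=6, slack=10)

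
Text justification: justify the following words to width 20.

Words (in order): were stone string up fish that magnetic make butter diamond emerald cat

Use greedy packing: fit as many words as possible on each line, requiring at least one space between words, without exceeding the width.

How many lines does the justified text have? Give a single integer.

Line 1: ['were', 'stone', 'string', 'up'] (min_width=20, slack=0)
Line 2: ['fish', 'that', 'magnetic'] (min_width=18, slack=2)
Line 3: ['make', 'butter', 'diamond'] (min_width=19, slack=1)
Line 4: ['emerald', 'cat'] (min_width=11, slack=9)
Total lines: 4

Answer: 4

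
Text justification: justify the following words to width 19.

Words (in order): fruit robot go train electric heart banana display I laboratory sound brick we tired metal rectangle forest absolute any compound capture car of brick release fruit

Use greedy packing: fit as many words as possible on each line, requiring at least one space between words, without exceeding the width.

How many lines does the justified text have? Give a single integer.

Answer: 11

Derivation:
Line 1: ['fruit', 'robot', 'go'] (min_width=14, slack=5)
Line 2: ['train', 'electric'] (min_width=14, slack=5)
Line 3: ['heart', 'banana'] (min_width=12, slack=7)
Line 4: ['display', 'I'] (min_width=9, slack=10)
Line 5: ['laboratory', 'sound'] (min_width=16, slack=3)
Line 6: ['brick', 'we', 'tired'] (min_width=14, slack=5)
Line 7: ['metal', 'rectangle'] (min_width=15, slack=4)
Line 8: ['forest', 'absolute', 'any'] (min_width=19, slack=0)
Line 9: ['compound', 'capture'] (min_width=16, slack=3)
Line 10: ['car', 'of', 'brick'] (min_width=12, slack=7)
Line 11: ['release', 'fruit'] (min_width=13, slack=6)
Total lines: 11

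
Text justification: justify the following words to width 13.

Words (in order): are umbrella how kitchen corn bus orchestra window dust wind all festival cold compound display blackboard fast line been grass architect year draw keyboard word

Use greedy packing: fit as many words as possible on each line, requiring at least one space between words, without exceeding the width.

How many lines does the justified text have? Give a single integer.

Answer: 15

Derivation:
Line 1: ['are', 'umbrella'] (min_width=12, slack=1)
Line 2: ['how', 'kitchen'] (min_width=11, slack=2)
Line 3: ['corn', 'bus'] (min_width=8, slack=5)
Line 4: ['orchestra'] (min_width=9, slack=4)
Line 5: ['window', 'dust'] (min_width=11, slack=2)
Line 6: ['wind', 'all'] (min_width=8, slack=5)
Line 7: ['festival', 'cold'] (min_width=13, slack=0)
Line 8: ['compound'] (min_width=8, slack=5)
Line 9: ['display'] (min_width=7, slack=6)
Line 10: ['blackboard'] (min_width=10, slack=3)
Line 11: ['fast', 'line'] (min_width=9, slack=4)
Line 12: ['been', 'grass'] (min_width=10, slack=3)
Line 13: ['architect'] (min_width=9, slack=4)
Line 14: ['year', 'draw'] (min_width=9, slack=4)
Line 15: ['keyboard', 'word'] (min_width=13, slack=0)
Total lines: 15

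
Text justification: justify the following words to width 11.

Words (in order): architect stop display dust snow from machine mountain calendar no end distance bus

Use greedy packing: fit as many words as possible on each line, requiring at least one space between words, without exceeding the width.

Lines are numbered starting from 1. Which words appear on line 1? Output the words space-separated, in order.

Answer: architect

Derivation:
Line 1: ['architect'] (min_width=9, slack=2)
Line 2: ['stop'] (min_width=4, slack=7)
Line 3: ['display'] (min_width=7, slack=4)
Line 4: ['dust', 'snow'] (min_width=9, slack=2)
Line 5: ['from'] (min_width=4, slack=7)
Line 6: ['machine'] (min_width=7, slack=4)
Line 7: ['mountain'] (min_width=8, slack=3)
Line 8: ['calendar', 'no'] (min_width=11, slack=0)
Line 9: ['end'] (min_width=3, slack=8)
Line 10: ['distance'] (min_width=8, slack=3)
Line 11: ['bus'] (min_width=3, slack=8)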